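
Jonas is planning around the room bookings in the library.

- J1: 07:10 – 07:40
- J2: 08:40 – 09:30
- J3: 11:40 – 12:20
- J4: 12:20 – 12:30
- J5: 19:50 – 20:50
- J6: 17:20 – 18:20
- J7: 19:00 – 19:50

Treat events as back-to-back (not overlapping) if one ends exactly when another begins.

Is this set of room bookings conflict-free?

Yes

Sorted by start: J1, J2, J3, J4, J6, J7, J5.
J2 starts after J1 ends, so J1 has no further overlaps.
J3 starts after J2 ends, so J2 has no further overlaps.
J4 starts exactly when J3 ends (back-to-back, no overlap), so J3 has no further overlaps.
J6 starts after J4 ends, so J4 has no further overlaps.
J7 starts after J6 ends, so J6 has no further overlaps.
J5 starts exactly when J7 ends (back-to-back, no overlap).
Every pair is clear; the schedule has no overlaps.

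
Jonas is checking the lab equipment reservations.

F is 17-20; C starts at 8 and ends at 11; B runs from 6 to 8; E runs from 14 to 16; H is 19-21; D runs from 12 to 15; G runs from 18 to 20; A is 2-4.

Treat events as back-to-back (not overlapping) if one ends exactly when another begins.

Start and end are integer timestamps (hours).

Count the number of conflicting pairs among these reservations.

4

Sorted by start: A, B, C, D, E, F, G, H.
B starts after A ends, so nothing later overlaps A either.
C starts exactly when B ends (back-to-back, no overlap), so nothing later overlaps B either.
D starts after C ends, so nothing later overlaps C either.
E starts before D ends → D and E overlap.
F starts after D ends, so nothing later overlaps D either.
F starts after E ends, so nothing later overlaps E either.
G starts before F ends → F and G overlap.
H starts before F ends → F and H overlap.
H starts before G ends → G and H overlap.
Overlapping pairs: D & E, F & G, F & H, G & H — 4 in total.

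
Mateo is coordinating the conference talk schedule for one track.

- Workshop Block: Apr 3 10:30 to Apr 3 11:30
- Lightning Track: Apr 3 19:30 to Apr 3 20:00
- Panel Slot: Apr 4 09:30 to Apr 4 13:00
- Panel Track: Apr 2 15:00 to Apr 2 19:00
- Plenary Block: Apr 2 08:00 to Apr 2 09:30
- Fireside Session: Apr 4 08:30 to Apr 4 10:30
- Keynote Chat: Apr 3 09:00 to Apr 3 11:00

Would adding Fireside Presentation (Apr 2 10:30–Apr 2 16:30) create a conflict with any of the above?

Plenary Block: ends Apr 2 09:30 at or before Fireside Presentation starts Apr 2 10:30 → clear.
Panel Track: starts Apr 2 15:00 before Fireside Presentation ends Apr 2 16:30, and ends Apr 2 19:00 after Fireside Presentation starts Apr 2 10:30 → overlap.
Keynote Chat: starts Apr 3 09:00 at or after Fireside Presentation ends Apr 2 16:30 → clear.
Workshop Block: starts Apr 3 10:30 at or after Fireside Presentation ends Apr 2 16:30 → clear.
Lightning Track: starts Apr 3 19:30 at or after Fireside Presentation ends Apr 2 16:30 → clear.
Fireside Session: starts Apr 4 08:30 at or after Fireside Presentation ends Apr 2 16:30 → clear.
Panel Slot: starts Apr 4 09:30 at or after Fireside Presentation ends Apr 2 16:30 → clear.
Fireside Presentation overlaps Panel Track.

Yes — it overlaps Panel Track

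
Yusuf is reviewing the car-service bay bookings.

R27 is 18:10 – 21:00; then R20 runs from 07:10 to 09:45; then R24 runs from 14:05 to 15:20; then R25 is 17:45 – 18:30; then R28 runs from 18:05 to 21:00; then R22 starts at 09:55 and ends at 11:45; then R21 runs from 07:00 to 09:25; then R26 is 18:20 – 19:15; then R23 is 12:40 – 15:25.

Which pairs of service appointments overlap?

Sorted by start: R21, R20, R22, R23, R24, R25, R28, R27, R26.
R20 starts before R21 ends → R21 and R20 overlap.
R22 starts after R21 ends — done with R21.
R22 starts after R20 ends — done with R20.
R23 starts after R22 ends — done with R22.
R24 starts before R23 ends → R23 and R24 overlap.
R25 starts after R23 ends — done with R23.
R25 starts after R24 ends — done with R24.
R28 starts before R25 ends → R25 and R28 overlap.
R27 starts before R25 ends → R25 and R27 overlap.
R26 starts before R25 ends → R25 and R26 overlap.
R27 starts before R28 ends → R28 and R27 overlap.
R26 starts before R28 ends → R28 and R26 overlap.
R26 starts before R27 ends → R27 and R26 overlap.

R20 & R21, R23 & R24, R25 & R26, R25 & R27, R25 & R28, R26 & R27, R26 & R28, R27 & R28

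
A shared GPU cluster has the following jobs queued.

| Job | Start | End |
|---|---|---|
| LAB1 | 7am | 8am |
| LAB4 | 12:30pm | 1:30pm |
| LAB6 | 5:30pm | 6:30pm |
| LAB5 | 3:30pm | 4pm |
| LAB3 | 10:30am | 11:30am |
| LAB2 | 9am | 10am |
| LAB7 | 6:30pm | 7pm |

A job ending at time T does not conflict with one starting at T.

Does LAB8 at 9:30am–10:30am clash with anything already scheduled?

LAB1: ends 8am at or before LAB8 starts 9:30am → clear.
LAB2: starts 9am before LAB8 ends 10:30am, and ends 10am after LAB8 starts 9:30am → overlap.
LAB3: starts 10:30am at or after LAB8 ends 10:30am → clear.
LAB4: starts 12:30pm at or after LAB8 ends 10:30am → clear.
LAB5: starts 3:30pm at or after LAB8 ends 10:30am → clear.
LAB6: starts 5:30pm at or after LAB8 ends 10:30am → clear.
LAB7: starts 6:30pm at or after LAB8 ends 10:30am → clear.
LAB8 overlaps LAB2.

Yes — it overlaps LAB2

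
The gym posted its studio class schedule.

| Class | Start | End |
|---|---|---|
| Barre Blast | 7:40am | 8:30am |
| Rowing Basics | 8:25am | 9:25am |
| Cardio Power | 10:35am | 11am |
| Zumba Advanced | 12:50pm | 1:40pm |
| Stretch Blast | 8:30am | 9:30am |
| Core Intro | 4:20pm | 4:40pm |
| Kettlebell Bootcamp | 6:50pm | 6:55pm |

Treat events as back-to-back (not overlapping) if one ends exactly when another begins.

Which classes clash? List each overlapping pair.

Sorted by start: Barre Blast, Rowing Basics, Stretch Blast, Cardio Power, Zumba Advanced, Core Intro, Kettlebell Bootcamp.
Rowing Basics starts before Barre Blast ends → Barre Blast and Rowing Basics overlap.
Stretch Blast starts exactly when Barre Blast ends (back-to-back, no overlap) — done with Barre Blast.
Stretch Blast starts before Rowing Basics ends → Rowing Basics and Stretch Blast overlap.
Cardio Power starts after Rowing Basics ends — done with Rowing Basics.
Cardio Power starts after Stretch Blast ends — done with Stretch Blast.
Zumba Advanced starts after Cardio Power ends — done with Cardio Power.
Core Intro starts after Zumba Advanced ends — done with Zumba Advanced.
Kettlebell Bootcamp starts after Core Intro ends.

Barre Blast & Rowing Basics, Rowing Basics & Stretch Blast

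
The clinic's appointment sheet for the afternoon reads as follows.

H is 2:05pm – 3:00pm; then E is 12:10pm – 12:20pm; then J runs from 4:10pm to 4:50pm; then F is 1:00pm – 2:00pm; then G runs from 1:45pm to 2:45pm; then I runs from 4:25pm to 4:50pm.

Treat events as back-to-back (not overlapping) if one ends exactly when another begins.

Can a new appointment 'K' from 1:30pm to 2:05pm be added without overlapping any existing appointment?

E: ends 12:20pm at or before K starts 1:30pm → clear.
F: starts 1:00pm before K ends 2:05pm, and ends 2:00pm after K starts 1:30pm → overlap.
G: starts 1:45pm before K ends 2:05pm, and ends 2:45pm after K starts 1:30pm → overlap.
H: starts 2:05pm at or after K ends 2:05pm → clear.
J: starts 4:10pm at or after K ends 2:05pm → clear.
I: starts 4:25pm at or after K ends 2:05pm → clear.
K overlaps F, G.

No — it overlaps F, G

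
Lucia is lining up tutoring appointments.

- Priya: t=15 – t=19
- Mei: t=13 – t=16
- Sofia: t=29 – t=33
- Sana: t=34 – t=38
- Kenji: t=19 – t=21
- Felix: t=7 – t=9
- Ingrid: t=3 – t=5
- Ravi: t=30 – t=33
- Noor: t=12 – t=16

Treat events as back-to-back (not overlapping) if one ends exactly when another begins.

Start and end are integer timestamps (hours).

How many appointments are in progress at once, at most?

3

Sort all start/end points and keep a running count:
t=3 start Ingrid → 1
t=5 end Ingrid → 0
t=7 start Felix → 1
t=9 end Felix → 0
t=12 start Noor → 1
t=13 start Mei → 2
t=15 start Priya → 3
t=16 end Mei → 2
t=16 end Noor → 1
t=19 end Priya → 0
t=19 start Kenji → 1
t=21 end Kenji → 0
t=29 start Sofia → 1
t=30 start Ravi → 2
t=33 end Ravi → 1
t=33 end Sofia → 0
t=34 start Sana → 1
t=38 end Sana → 0
Peak is 3, at t=15 (Mei, Noor, Priya).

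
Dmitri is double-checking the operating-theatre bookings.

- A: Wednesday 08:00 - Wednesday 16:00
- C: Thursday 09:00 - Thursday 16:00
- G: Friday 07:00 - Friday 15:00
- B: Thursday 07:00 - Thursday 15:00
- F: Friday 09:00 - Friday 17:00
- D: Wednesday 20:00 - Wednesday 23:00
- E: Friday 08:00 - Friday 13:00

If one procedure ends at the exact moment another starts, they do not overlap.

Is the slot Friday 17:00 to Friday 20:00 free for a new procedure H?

Yes — the slot is free

A: ends Wednesday 16:00 at or before H starts Friday 17:00 → clear.
D: ends Wednesday 23:00 at or before H starts Friday 17:00 → clear.
B: ends Thursday 15:00 at or before H starts Friday 17:00 → clear.
C: ends Thursday 16:00 at or before H starts Friday 17:00 → clear.
G: ends Friday 15:00 at or before H starts Friday 17:00 → clear.
E: ends Friday 13:00 at or before H starts Friday 17:00 → clear.
F: ends Friday 17:00 at or before H starts Friday 17:00 → clear.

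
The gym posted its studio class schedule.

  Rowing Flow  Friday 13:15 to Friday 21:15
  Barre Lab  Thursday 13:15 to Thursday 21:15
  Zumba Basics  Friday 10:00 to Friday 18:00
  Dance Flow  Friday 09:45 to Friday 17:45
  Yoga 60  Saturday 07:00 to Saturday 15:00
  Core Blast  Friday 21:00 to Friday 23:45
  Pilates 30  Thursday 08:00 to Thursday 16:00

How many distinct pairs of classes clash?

5

Sorted by start: Pilates 30, Barre Lab, Dance Flow, Zumba Basics, Rowing Flow, Core Blast, Yoga 60.
Barre Lab starts before Pilates 30 ends → Pilates 30 and Barre Lab overlap.
Dance Flow starts after Pilates 30 ends, so Pilates 30 has no further overlaps.
Dance Flow starts after Barre Lab ends, so Barre Lab has no further overlaps.
Zumba Basics starts before Dance Flow ends → Dance Flow and Zumba Basics overlap.
Rowing Flow starts before Dance Flow ends → Dance Flow and Rowing Flow overlap.
Core Blast starts after Dance Flow ends, so Dance Flow has no further overlaps.
Rowing Flow starts before Zumba Basics ends → Zumba Basics and Rowing Flow overlap.
Core Blast starts after Zumba Basics ends, so Zumba Basics has no further overlaps.
Core Blast starts before Rowing Flow ends → Rowing Flow and Core Blast overlap.
Yoga 60 starts after Rowing Flow ends.
Yoga 60 starts after Core Blast ends.
Overlapping pairs: Barre Lab & Pilates 30, Core Blast & Rowing Flow, Dance Flow & Rowing Flow, Dance Flow & Zumba Basics, Rowing Flow & Zumba Basics — 5 in total.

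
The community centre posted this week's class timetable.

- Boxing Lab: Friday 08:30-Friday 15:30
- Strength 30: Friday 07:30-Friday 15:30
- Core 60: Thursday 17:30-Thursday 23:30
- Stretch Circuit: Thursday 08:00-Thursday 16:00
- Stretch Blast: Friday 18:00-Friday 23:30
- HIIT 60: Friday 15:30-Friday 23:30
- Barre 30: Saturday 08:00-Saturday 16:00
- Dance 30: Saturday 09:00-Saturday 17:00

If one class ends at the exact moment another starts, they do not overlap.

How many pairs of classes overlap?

Sorted by start: Stretch Circuit, Core 60, Strength 30, Boxing Lab, HIIT 60, Stretch Blast, Barre 30, Dance 30.
Core 60 starts after Stretch Circuit ends, so nothing later overlaps Stretch Circuit either.
Strength 30 starts after Core 60 ends, so nothing later overlaps Core 60 either.
Boxing Lab starts before Strength 30 ends → Strength 30 and Boxing Lab overlap.
HIIT 60 starts exactly when Strength 30 ends (back-to-back, no overlap), so nothing later overlaps Strength 30 either.
HIIT 60 starts exactly when Boxing Lab ends (back-to-back, no overlap), so nothing later overlaps Boxing Lab either.
Stretch Blast starts before HIIT 60 ends → HIIT 60 and Stretch Blast overlap.
Barre 30 starts after HIIT 60 ends, so nothing later overlaps HIIT 60 either.
Barre 30 starts after Stretch Blast ends, so nothing later overlaps Stretch Blast either.
Dance 30 starts before Barre 30 ends → Barre 30 and Dance 30 overlap.
Overlapping pairs: Barre 30 & Dance 30, Boxing Lab & Strength 30, HIIT 60 & Stretch Blast — 3 in total.

3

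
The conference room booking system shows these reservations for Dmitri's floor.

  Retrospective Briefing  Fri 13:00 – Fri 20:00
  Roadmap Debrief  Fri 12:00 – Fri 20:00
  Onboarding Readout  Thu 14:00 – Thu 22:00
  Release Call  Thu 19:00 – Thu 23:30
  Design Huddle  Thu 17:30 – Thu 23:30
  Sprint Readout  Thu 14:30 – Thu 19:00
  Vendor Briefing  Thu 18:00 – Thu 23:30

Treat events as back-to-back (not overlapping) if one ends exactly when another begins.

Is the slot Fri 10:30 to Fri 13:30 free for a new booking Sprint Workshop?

No — it overlaps Retrospective Briefing, Roadmap Debrief

Onboarding Readout: ends Thu 22:00 at or before Sprint Workshop starts Fri 10:30 → clear.
Sprint Readout: ends Thu 19:00 at or before Sprint Workshop starts Fri 10:30 → clear.
Design Huddle: ends Thu 23:30 at or before Sprint Workshop starts Fri 10:30 → clear.
Vendor Briefing: ends Thu 23:30 at or before Sprint Workshop starts Fri 10:30 → clear.
Release Call: ends Thu 23:30 at or before Sprint Workshop starts Fri 10:30 → clear.
Roadmap Debrief: starts Fri 12:00 before Sprint Workshop ends Fri 13:30, and ends Fri 20:00 after Sprint Workshop starts Fri 10:30 → overlap.
Retrospective Briefing: starts Fri 13:00 before Sprint Workshop ends Fri 13:30, and ends Fri 20:00 after Sprint Workshop starts Fri 10:30 → overlap.
Sprint Workshop overlaps Retrospective Briefing, Roadmap Debrief.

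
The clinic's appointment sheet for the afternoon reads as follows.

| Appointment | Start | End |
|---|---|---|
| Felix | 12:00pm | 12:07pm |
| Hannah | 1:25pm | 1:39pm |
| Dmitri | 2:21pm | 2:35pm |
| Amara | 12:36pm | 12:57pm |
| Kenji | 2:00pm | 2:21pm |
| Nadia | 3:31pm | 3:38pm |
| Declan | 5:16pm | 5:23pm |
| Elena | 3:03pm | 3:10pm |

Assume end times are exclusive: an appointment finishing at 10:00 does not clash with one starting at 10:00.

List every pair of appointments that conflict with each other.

Check each pair: they overlap iff neither finishes before the other starts.
Sorted by start: Felix, Amara, Hannah, Kenji, Dmitri, Elena, Nadia, Declan.
Amara starts after Felix ends; Felix is clear from here.
Hannah starts after Amara ends; Amara is clear from here.
Kenji starts after Hannah ends; Hannah is clear from here.
Dmitri starts exactly when Kenji ends (back-to-back, no overlap); Kenji is clear from here.
Elena starts after Dmitri ends; Dmitri is clear from here.
Nadia starts after Elena ends; Elena is clear from here.
Declan starts after Nadia ends.

no conflicts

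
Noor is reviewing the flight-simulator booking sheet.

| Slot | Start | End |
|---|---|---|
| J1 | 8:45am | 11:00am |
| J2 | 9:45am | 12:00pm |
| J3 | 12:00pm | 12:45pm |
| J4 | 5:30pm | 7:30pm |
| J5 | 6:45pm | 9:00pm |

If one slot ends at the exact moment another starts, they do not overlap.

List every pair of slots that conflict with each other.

J1 & J2, J4 & J5

Check each pair: they overlap iff neither finishes before the other starts.
Sorted by start: J1, J2, J3, J4, J5.
J2 starts before J1 ends → J1 and J2 overlap.
J3 starts after J1 ends; J1 is clear from here.
J3 starts exactly when J2 ends (back-to-back, no overlap); J2 is clear from here.
J4 starts after J3 ends; J3 is clear from here.
J5 starts before J4 ends → J4 and J5 overlap.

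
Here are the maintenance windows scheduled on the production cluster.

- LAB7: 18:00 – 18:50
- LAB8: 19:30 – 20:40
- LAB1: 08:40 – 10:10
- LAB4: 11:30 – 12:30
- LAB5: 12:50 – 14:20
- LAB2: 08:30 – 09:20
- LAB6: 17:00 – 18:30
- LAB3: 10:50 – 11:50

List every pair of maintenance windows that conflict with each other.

Sorted by start: LAB2, LAB1, LAB3, LAB4, LAB5, LAB6, LAB7, LAB8.
LAB1 starts before LAB2 ends → LAB2 and LAB1 overlap.
LAB3 starts after LAB2 ends, so nothing later overlaps LAB2 either.
LAB3 starts after LAB1 ends, so nothing later overlaps LAB1 either.
LAB4 starts before LAB3 ends → LAB3 and LAB4 overlap.
LAB5 starts after LAB3 ends, so nothing later overlaps LAB3 either.
LAB5 starts after LAB4 ends, so nothing later overlaps LAB4 either.
LAB6 starts after LAB5 ends, so nothing later overlaps LAB5 either.
LAB7 starts before LAB6 ends → LAB6 and LAB7 overlap.
LAB8 starts after LAB6 ends.
LAB8 starts after LAB7 ends.

LAB1 & LAB2, LAB3 & LAB4, LAB6 & LAB7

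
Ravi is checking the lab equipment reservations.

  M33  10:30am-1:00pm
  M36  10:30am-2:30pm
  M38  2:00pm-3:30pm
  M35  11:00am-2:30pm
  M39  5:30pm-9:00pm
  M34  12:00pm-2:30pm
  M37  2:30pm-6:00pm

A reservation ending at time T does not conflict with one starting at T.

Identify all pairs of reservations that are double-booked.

Sorted by start: M33, M36, M35, M34, M38, M37, M39.
M36 starts before M33 ends → M33 and M36 overlap.
M35 starts before M33 ends → M33 and M35 overlap.
M34 starts before M33 ends → M33 and M34 overlap.
M38 starts after M33 ends, so nothing later overlaps M33 either.
M35 starts before M36 ends → M36 and M35 overlap.
M34 starts before M36 ends → M36 and M34 overlap.
M38 starts before M36 ends → M36 and M38 overlap.
M37 starts exactly when M36 ends (back-to-back, no overlap), so nothing later overlaps M36 either.
M34 starts before M35 ends → M35 and M34 overlap.
M38 starts before M35 ends → M35 and M38 overlap.
M37 starts exactly when M35 ends (back-to-back, no overlap), so nothing later overlaps M35 either.
M38 starts before M34 ends → M34 and M38 overlap.
M37 starts exactly when M34 ends (back-to-back, no overlap), so nothing later overlaps M34 either.
M37 starts before M38 ends → M38 and M37 overlap.
M39 starts after M38 ends.
M39 starts before M37 ends → M37 and M39 overlap.

M33 & M34, M33 & M35, M33 & M36, M34 & M35, M34 & M36, M34 & M38, M35 & M36, M35 & M38, M36 & M38, M37 & M38, M37 & M39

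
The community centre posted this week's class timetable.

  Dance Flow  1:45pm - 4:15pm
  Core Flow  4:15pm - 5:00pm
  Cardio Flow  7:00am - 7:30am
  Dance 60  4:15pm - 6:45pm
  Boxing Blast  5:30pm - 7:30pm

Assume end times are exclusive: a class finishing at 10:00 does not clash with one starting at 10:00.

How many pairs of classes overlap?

2

Sorted by start: Cardio Flow, Dance Flow, Dance 60, Core Flow, Boxing Blast.
Dance Flow starts after Cardio Flow ends — done with Cardio Flow.
Dance 60 starts exactly when Dance Flow ends (back-to-back, no overlap) — done with Dance Flow.
Core Flow starts before Dance 60 ends → Dance 60 and Core Flow overlap.
Boxing Blast starts before Dance 60 ends → Dance 60 and Boxing Blast overlap.
Boxing Blast starts after Core Flow ends.
Overlapping pairs: Boxing Blast & Dance 60, Core Flow & Dance 60 — 2 in total.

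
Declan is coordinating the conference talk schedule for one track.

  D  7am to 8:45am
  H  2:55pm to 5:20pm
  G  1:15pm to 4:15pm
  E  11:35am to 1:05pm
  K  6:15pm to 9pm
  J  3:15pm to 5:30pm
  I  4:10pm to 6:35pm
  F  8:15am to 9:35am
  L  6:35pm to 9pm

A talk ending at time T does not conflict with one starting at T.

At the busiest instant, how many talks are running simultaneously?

4

Sort all start/end points and keep a running count:
7am start D → 1
8:15am start F → 2
8:45am end D → 1
9:35am end F → 0
11:35am start E → 1
1:05pm end E → 0
1:15pm start G → 1
2:55pm start H → 2
3:15pm start J → 3
4:10pm start I → 4
4:15pm end G → 3
5:20pm end H → 2
5:30pm end J → 1
6:15pm start K → 2
6:35pm end I → 1
6:35pm start L → 2
9pm end K → 1
9pm end L → 0
Peak is 4, at 4:10pm (G, H, I, J).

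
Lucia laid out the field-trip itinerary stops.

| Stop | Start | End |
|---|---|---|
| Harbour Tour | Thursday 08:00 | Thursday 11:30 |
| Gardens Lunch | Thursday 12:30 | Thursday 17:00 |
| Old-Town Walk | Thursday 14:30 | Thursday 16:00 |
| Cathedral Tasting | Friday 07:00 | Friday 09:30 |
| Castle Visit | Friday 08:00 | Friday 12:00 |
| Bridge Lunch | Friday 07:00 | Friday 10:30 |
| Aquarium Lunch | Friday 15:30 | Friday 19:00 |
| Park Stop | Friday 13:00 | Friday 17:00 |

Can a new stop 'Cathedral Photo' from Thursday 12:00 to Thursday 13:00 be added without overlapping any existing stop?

No — it overlaps Gardens Lunch

Harbour Tour: ends Thursday 11:30 at or before Cathedral Photo starts Thursday 12:00 → clear.
Gardens Lunch: starts Thursday 12:30 before Cathedral Photo ends Thursday 13:00, and ends Thursday 17:00 after Cathedral Photo starts Thursday 12:00 → overlap.
Old-Town Walk: starts Thursday 14:30 at or after Cathedral Photo ends Thursday 13:00 → clear.
Cathedral Tasting: starts Friday 07:00 at or after Cathedral Photo ends Thursday 13:00 → clear.
Bridge Lunch: starts Friday 07:00 at or after Cathedral Photo ends Thursday 13:00 → clear.
Castle Visit: starts Friday 08:00 at or after Cathedral Photo ends Thursday 13:00 → clear.
Park Stop: starts Friday 13:00 at or after Cathedral Photo ends Thursday 13:00 → clear.
Aquarium Lunch: starts Friday 15:30 at or after Cathedral Photo ends Thursday 13:00 → clear.
Cathedral Photo overlaps Gardens Lunch.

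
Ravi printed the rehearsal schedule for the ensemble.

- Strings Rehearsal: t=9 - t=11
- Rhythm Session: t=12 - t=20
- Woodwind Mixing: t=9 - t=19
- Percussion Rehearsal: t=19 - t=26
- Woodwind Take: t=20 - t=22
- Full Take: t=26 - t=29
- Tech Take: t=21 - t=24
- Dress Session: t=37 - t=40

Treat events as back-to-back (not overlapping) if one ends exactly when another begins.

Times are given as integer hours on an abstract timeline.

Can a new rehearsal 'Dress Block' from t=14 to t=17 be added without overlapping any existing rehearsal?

No — it overlaps Rhythm Session, Woodwind Mixing

Strings Rehearsal: ends t=11 at or before Dress Block starts t=14 → clear.
Woodwind Mixing: starts t=9 before Dress Block ends t=17, and ends t=19 after Dress Block starts t=14 → overlap.
Rhythm Session: starts t=12 before Dress Block ends t=17, and ends t=20 after Dress Block starts t=14 → overlap.
Percussion Rehearsal: starts t=19 at or after Dress Block ends t=17 → clear.
Woodwind Take: starts t=20 at or after Dress Block ends t=17 → clear.
Tech Take: starts t=21 at or after Dress Block ends t=17 → clear.
Full Take: starts t=26 at or after Dress Block ends t=17 → clear.
Dress Session: starts t=37 at or after Dress Block ends t=17 → clear.
Dress Block overlaps Rhythm Session, Woodwind Mixing.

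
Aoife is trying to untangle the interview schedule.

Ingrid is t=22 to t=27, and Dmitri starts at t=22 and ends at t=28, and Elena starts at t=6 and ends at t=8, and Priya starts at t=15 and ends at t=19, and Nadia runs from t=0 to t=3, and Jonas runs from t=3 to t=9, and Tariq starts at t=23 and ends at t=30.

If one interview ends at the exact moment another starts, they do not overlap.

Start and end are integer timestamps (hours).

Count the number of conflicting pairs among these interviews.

4

Sorted by start: Nadia, Jonas, Elena, Priya, Dmitri, Ingrid, Tariq.
Jonas starts exactly when Nadia ends (back-to-back, no overlap), so nothing later overlaps Nadia either.
Elena starts before Jonas ends → Jonas and Elena overlap.
Priya starts after Jonas ends, so nothing later overlaps Jonas either.
Priya starts after Elena ends, so nothing later overlaps Elena either.
Dmitri starts after Priya ends, so nothing later overlaps Priya either.
Ingrid starts before Dmitri ends → Dmitri and Ingrid overlap.
Tariq starts before Dmitri ends → Dmitri and Tariq overlap.
Tariq starts before Ingrid ends → Ingrid and Tariq overlap.
Overlapping pairs: Dmitri & Ingrid, Dmitri & Tariq, Elena & Jonas, Ingrid & Tariq — 4 in total.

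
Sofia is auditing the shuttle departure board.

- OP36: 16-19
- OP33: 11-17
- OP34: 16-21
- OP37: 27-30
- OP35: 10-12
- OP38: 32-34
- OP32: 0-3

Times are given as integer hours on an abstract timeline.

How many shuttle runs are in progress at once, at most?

3

Sort all start/end points and keep a running count:
0 start OP32 → 1
3 end OP32 → 0
10 start OP35 → 1
11 start OP33 → 2
12 end OP35 → 1
16 start OP34 → 2
16 start OP36 → 3
17 end OP33 → 2
19 end OP36 → 1
21 end OP34 → 0
27 start OP37 → 1
30 end OP37 → 0
32 start OP38 → 1
34 end OP38 → 0
Peak is 3, at 16 (OP33, OP34, OP36).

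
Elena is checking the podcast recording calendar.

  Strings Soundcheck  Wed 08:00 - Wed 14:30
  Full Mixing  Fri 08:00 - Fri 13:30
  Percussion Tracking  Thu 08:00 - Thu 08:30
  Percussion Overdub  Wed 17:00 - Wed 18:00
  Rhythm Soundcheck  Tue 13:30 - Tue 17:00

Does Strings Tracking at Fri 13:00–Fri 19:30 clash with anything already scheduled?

Yes — it overlaps Full Mixing

Rhythm Soundcheck: ends Tue 17:00 at or before Strings Tracking starts Fri 13:00 → clear.
Strings Soundcheck: ends Wed 14:30 at or before Strings Tracking starts Fri 13:00 → clear.
Percussion Overdub: ends Wed 18:00 at or before Strings Tracking starts Fri 13:00 → clear.
Percussion Tracking: ends Thu 08:30 at or before Strings Tracking starts Fri 13:00 → clear.
Full Mixing: starts Fri 08:00 before Strings Tracking ends Fri 19:30, and ends Fri 13:30 after Strings Tracking starts Fri 13:00 → overlap.
Strings Tracking overlaps Full Mixing.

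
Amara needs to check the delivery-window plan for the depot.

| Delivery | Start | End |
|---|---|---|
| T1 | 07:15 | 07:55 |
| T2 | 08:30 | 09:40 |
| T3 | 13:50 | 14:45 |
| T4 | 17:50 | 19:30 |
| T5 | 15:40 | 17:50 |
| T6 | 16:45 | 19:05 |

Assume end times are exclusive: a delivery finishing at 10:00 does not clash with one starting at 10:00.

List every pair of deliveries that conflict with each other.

Sorted by start: T1, T2, T3, T5, T6, T4.
T2 starts after T1 ends — done with T1.
T3 starts after T2 ends — done with T2.
T5 starts after T3 ends — done with T3.
T6 starts before T5 ends → T5 and T6 overlap.
T4 starts exactly when T5 ends (back-to-back, no overlap).
T4 starts before T6 ends → T6 and T4 overlap.

T4 & T6, T5 & T6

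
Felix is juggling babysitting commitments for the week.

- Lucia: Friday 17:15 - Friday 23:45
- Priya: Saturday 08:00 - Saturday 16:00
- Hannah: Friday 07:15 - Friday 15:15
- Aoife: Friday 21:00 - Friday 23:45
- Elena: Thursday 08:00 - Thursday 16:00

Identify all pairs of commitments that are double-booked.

Aoife & Lucia

Sorted by start: Elena, Hannah, Lucia, Aoife, Priya.
Hannah starts after Elena ends, so Elena has no further overlaps.
Lucia starts after Hannah ends, so Hannah has no further overlaps.
Aoife starts before Lucia ends → Lucia and Aoife overlap.
Priya starts after Lucia ends.
Priya starts after Aoife ends.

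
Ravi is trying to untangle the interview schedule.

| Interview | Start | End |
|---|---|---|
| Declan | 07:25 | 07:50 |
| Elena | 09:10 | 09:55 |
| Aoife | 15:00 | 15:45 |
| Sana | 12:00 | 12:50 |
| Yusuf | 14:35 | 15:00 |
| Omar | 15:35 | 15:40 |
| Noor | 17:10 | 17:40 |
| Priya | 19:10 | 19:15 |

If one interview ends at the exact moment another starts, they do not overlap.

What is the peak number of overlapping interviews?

Sweep the timeline, counting +1 at each start and −1 at each end (ends before starts at a tie):
07:25 start Declan → 1
07:50 end Declan → 0
09:10 start Elena → 1
09:55 end Elena → 0
12:00 start Sana → 1
12:50 end Sana → 0
14:35 start Yusuf → 1
15:00 end Yusuf → 0
15:00 start Aoife → 1
15:35 start Omar → 2
15:40 end Omar → 1
15:45 end Aoife → 0
17:10 start Noor → 1
17:40 end Noor → 0
19:10 start Priya → 1
19:15 end Priya → 0
Peak is 2, at 15:35 (Aoife, Omar).

2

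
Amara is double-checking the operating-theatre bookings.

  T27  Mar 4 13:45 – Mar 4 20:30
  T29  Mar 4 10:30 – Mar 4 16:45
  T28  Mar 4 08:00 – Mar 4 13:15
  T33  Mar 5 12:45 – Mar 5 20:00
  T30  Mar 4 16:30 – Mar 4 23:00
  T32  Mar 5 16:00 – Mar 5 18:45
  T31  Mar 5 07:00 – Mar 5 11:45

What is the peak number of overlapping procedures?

Walk through starts and ends in time order (an end at T is processed before a start at T):
Mar 4 08:00 start T28 → 1
Mar 4 10:30 start T29 → 2
Mar 4 13:15 end T28 → 1
Mar 4 13:45 start T27 → 2
Mar 4 16:30 start T30 → 3
Mar 4 16:45 end T29 → 2
Mar 4 20:30 end T27 → 1
Mar 4 23:00 end T30 → 0
Mar 5 07:00 start T31 → 1
Mar 5 11:45 end T31 → 0
Mar 5 12:45 start T33 → 1
Mar 5 16:00 start T32 → 2
Mar 5 18:45 end T32 → 1
Mar 5 20:00 end T33 → 0
Peak is 3, at Mar 4 16:30 (T27, T29, T30).

3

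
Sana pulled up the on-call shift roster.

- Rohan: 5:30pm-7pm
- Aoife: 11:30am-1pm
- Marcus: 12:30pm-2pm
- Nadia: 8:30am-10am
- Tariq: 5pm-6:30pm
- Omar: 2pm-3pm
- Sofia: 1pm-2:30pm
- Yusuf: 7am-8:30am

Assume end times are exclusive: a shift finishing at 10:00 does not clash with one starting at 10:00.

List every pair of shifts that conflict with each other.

Sorted by start: Yusuf, Nadia, Aoife, Marcus, Sofia, Omar, Tariq, Rohan.
Nadia starts exactly when Yusuf ends (back-to-back, no overlap), so nothing later overlaps Yusuf either.
Aoife starts after Nadia ends, so nothing later overlaps Nadia either.
Marcus starts before Aoife ends → Aoife and Marcus overlap.
Sofia starts exactly when Aoife ends (back-to-back, no overlap), so nothing later overlaps Aoife either.
Sofia starts before Marcus ends → Marcus and Sofia overlap.
Omar starts exactly when Marcus ends (back-to-back, no overlap), so nothing later overlaps Marcus either.
Omar starts before Sofia ends → Sofia and Omar overlap.
Tariq starts after Sofia ends, so nothing later overlaps Sofia either.
Tariq starts after Omar ends, so nothing later overlaps Omar either.
Rohan starts before Tariq ends → Tariq and Rohan overlap.

Aoife & Marcus, Marcus & Sofia, Omar & Sofia, Rohan & Tariq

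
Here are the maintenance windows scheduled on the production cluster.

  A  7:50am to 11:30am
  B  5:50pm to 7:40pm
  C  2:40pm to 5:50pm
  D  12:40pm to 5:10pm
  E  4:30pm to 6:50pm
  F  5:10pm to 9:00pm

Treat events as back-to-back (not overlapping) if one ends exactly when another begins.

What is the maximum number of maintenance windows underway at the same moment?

3

Sweep the timeline, counting +1 at each start and −1 at each end (ends before starts at a tie):
7:50am start A → 1
11:30am end A → 0
12:40pm start D → 1
2:40pm start C → 2
4:30pm start E → 3
5:10pm end D → 2
5:10pm start F → 3
5:50pm end C → 2
5:50pm start B → 3
6:50pm end E → 2
7:40pm end B → 1
9:00pm end F → 0
Peak is 3, at 4:30pm (C, D, E).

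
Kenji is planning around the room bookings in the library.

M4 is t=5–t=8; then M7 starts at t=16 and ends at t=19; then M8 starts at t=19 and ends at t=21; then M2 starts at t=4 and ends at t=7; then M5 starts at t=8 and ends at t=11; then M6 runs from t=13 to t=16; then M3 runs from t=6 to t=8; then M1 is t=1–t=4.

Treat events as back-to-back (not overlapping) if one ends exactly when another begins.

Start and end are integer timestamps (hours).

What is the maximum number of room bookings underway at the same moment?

3

Sort all start/end points and keep a running count:
t=1 start M1 → 1
t=4 end M1 → 0
t=4 start M2 → 1
t=5 start M4 → 2
t=6 start M3 → 3
t=7 end M2 → 2
t=8 end M3 → 1
t=8 end M4 → 0
t=8 start M5 → 1
t=11 end M5 → 0
t=13 start M6 → 1
t=16 end M6 → 0
t=16 start M7 → 1
t=19 end M7 → 0
t=19 start M8 → 1
t=21 end M8 → 0
Peak is 3, at t=6 (M2, M3, M4).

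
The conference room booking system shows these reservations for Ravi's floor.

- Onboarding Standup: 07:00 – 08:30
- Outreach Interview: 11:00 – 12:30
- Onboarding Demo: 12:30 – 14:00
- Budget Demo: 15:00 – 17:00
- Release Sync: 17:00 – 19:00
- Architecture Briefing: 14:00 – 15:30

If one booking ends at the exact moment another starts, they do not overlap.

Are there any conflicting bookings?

Sorted by start: Onboarding Standup, Outreach Interview, Onboarding Demo, Architecture Briefing, Budget Demo, Release Sync.
Outreach Interview starts after Onboarding Standup ends; Onboarding Standup is clear from here.
Onboarding Demo starts exactly when Outreach Interview ends (back-to-back, no overlap); Outreach Interview is clear from here.
Architecture Briefing starts exactly when Onboarding Demo ends (back-to-back, no overlap); Onboarding Demo is clear from here.
Budget Demo starts before Architecture Briefing ends → Architecture Briefing and Budget Demo overlap.
That's a conflict, so the schedule is not conflict-free.

Yes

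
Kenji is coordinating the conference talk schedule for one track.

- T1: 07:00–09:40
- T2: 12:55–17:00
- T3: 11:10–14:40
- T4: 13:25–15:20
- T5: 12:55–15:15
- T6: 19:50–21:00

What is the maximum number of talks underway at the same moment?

4

Walk through starts and ends in time order (an end at T is processed before a start at T):
07:00 start T1 → 1
09:40 end T1 → 0
11:10 start T3 → 1
12:55 start T2 → 2
12:55 start T5 → 3
13:25 start T4 → 4
14:40 end T3 → 3
15:15 end T5 → 2
15:20 end T4 → 1
17:00 end T2 → 0
19:50 start T6 → 1
21:00 end T6 → 0
Peak is 4, at 13:25 (T2, T3, T4, T5).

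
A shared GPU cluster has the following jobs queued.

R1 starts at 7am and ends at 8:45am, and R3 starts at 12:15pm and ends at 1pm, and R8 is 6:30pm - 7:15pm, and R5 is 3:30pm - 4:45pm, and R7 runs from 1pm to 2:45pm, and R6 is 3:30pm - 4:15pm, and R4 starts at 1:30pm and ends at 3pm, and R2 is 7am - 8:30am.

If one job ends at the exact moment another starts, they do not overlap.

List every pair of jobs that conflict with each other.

Sorted by start: R1, R2, R3, R7, R4, R5, R6, R8.
R2 starts before R1 ends → R1 and R2 overlap.
R3 starts after R1 ends — done with R1.
R3 starts after R2 ends — done with R2.
R7 starts exactly when R3 ends (back-to-back, no overlap) — done with R3.
R4 starts before R7 ends → R7 and R4 overlap.
R5 starts after R7 ends — done with R7.
R5 starts after R4 ends — done with R4.
R6 starts before R5 ends → R5 and R6 overlap.
R8 starts after R5 ends.
R8 starts after R6 ends.

R1 & R2, R4 & R7, R5 & R6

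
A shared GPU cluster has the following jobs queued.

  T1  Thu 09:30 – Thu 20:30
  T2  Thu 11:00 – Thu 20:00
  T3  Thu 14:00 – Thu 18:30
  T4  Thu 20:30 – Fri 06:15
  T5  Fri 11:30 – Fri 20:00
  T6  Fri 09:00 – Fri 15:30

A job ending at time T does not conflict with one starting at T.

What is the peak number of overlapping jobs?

3

Walk through starts and ends in time order (an end at T is processed before a start at T):
Thu 09:30 start T1 → 1
Thu 11:00 start T2 → 2
Thu 14:00 start T3 → 3
Thu 18:30 end T3 → 2
Thu 20:00 end T2 → 1
Thu 20:30 end T1 → 0
Thu 20:30 start T4 → 1
Fri 06:15 end T4 → 0
Fri 09:00 start T6 → 1
Fri 11:30 start T5 → 2
Fri 15:30 end T6 → 1
Fri 20:00 end T5 → 0
Peak is 3, at Thu 14:00 (T1, T2, T3).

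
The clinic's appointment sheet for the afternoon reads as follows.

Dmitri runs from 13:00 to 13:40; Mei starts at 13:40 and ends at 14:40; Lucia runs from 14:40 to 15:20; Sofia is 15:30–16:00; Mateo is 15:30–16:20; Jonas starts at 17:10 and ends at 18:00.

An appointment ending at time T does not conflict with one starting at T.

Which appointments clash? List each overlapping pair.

Sorted by start: Dmitri, Mei, Lucia, Sofia, Mateo, Jonas.
Mei starts exactly when Dmitri ends (back-to-back, no overlap), so nothing later overlaps Dmitri either.
Lucia starts exactly when Mei ends (back-to-back, no overlap), so nothing later overlaps Mei either.
Sofia starts after Lucia ends, so nothing later overlaps Lucia either.
Mateo starts before Sofia ends → Sofia and Mateo overlap.
Jonas starts after Sofia ends.
Jonas starts after Mateo ends.

Mateo & Sofia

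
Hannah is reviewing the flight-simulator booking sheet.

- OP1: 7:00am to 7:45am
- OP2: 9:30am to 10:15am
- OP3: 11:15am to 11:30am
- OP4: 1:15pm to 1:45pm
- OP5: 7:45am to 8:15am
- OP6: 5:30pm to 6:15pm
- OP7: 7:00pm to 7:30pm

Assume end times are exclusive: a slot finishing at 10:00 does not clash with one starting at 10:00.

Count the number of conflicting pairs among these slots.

Sorted by start: OP1, OP5, OP2, OP3, OP4, OP6, OP7.
OP5 starts exactly when OP1 ends (back-to-back, no overlap), so OP1 has no further overlaps.
OP2 starts after OP5 ends, so OP5 has no further overlaps.
OP3 starts after OP2 ends, so OP2 has no further overlaps.
OP4 starts after OP3 ends, so OP3 has no further overlaps.
OP6 starts after OP4 ends, so OP4 has no further overlaps.
OP7 starts after OP6 ends.
No pair overlaps.

0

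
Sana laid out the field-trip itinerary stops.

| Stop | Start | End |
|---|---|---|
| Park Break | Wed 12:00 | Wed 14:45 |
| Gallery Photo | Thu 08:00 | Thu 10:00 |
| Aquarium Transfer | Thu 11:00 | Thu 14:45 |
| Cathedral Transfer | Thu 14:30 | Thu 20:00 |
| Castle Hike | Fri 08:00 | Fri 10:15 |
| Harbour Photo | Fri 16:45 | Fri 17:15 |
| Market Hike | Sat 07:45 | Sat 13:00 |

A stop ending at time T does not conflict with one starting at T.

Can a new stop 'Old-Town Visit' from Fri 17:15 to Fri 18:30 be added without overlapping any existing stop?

Park Break: ends Wed 14:45 at or before Old-Town Visit starts Fri 17:15 → clear.
Gallery Photo: ends Thu 10:00 at or before Old-Town Visit starts Fri 17:15 → clear.
Aquarium Transfer: ends Thu 14:45 at or before Old-Town Visit starts Fri 17:15 → clear.
Cathedral Transfer: ends Thu 20:00 at or before Old-Town Visit starts Fri 17:15 → clear.
Castle Hike: ends Fri 10:15 at or before Old-Town Visit starts Fri 17:15 → clear.
Harbour Photo: ends Fri 17:15 at or before Old-Town Visit starts Fri 17:15 → clear.
Market Hike: starts Sat 07:45 at or after Old-Town Visit ends Fri 18:30 → clear.

Yes — the slot is free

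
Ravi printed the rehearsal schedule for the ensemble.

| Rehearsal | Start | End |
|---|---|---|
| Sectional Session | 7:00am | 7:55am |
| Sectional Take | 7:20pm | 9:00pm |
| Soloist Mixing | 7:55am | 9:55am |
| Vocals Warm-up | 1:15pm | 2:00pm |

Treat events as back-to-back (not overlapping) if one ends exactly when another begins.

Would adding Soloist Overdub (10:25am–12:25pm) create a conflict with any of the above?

Sectional Session: ends 7:55am at or before Soloist Overdub starts 10:25am → clear.
Soloist Mixing: ends 9:55am at or before Soloist Overdub starts 10:25am → clear.
Vocals Warm-up: starts 1:15pm at or after Soloist Overdub ends 12:25pm → clear.
Sectional Take: starts 7:20pm at or after Soloist Overdub ends 12:25pm → clear.

No — it doesn't clash with anything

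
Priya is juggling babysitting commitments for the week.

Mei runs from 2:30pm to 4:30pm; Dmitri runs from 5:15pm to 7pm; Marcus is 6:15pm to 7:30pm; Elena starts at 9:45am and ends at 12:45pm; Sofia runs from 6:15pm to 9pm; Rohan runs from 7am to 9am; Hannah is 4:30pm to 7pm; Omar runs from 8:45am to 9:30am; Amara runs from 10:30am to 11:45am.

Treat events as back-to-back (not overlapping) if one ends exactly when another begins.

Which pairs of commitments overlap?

Sorted by start: Rohan, Omar, Elena, Amara, Mei, Hannah, Dmitri, Sofia, Marcus.
Omar starts before Rohan ends → Rohan and Omar overlap.
Elena starts after Rohan ends; Rohan is clear from here.
Elena starts after Omar ends; Omar is clear from here.
Amara starts before Elena ends → Elena and Amara overlap.
Mei starts after Elena ends; Elena is clear from here.
Mei starts after Amara ends; Amara is clear from here.
Hannah starts exactly when Mei ends (back-to-back, no overlap); Mei is clear from here.
Dmitri starts before Hannah ends → Hannah and Dmitri overlap.
Sofia starts before Hannah ends → Hannah and Sofia overlap.
Marcus starts before Hannah ends → Hannah and Marcus overlap.
Sofia starts before Dmitri ends → Dmitri and Sofia overlap.
Marcus starts before Dmitri ends → Dmitri and Marcus overlap.
Marcus starts before Sofia ends → Sofia and Marcus overlap.

Amara & Elena, Dmitri & Hannah, Dmitri & Marcus, Dmitri & Sofia, Hannah & Marcus, Hannah & Sofia, Marcus & Sofia, Omar & Rohan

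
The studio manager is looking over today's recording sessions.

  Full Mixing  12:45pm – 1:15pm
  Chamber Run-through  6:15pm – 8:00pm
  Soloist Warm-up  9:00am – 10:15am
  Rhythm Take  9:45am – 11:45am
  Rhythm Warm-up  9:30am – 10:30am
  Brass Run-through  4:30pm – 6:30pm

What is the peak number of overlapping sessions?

Sort all start/end points and keep a running count:
9:00am start Soloist Warm-up → 1
9:30am start Rhythm Warm-up → 2
9:45am start Rhythm Take → 3
10:15am end Soloist Warm-up → 2
10:30am end Rhythm Warm-up → 1
11:45am end Rhythm Take → 0
12:45pm start Full Mixing → 1
1:15pm end Full Mixing → 0
4:30pm start Brass Run-through → 1
6:15pm start Chamber Run-through → 2
6:30pm end Brass Run-through → 1
8:00pm end Chamber Run-through → 0
Peak is 3, at 9:45am (Rhythm Take, Rhythm Warm-up, Soloist Warm-up).

3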